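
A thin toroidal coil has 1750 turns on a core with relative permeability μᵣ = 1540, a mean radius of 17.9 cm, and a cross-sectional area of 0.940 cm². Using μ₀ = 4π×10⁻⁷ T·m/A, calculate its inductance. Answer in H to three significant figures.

L ≈ 0.495 H

For a thin toroid, L = μ₀μᵣN²A/(2πR).
L = (4π×10⁻⁷)(1540)(1750)²(9.400×10^-5) / (2π×0.179 m) = 0.4953 H.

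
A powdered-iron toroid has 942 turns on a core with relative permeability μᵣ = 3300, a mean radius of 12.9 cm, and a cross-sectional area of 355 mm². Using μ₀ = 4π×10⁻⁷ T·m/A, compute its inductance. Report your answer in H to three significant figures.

For a thin toroid, L = μ₀μᵣN²A/(2πR).
L = (4π×10⁻⁷)(3300)(942)²(3.550×10^-4) / (2π×0.129 m) = 1.612 H.

L ≈ 1.61 H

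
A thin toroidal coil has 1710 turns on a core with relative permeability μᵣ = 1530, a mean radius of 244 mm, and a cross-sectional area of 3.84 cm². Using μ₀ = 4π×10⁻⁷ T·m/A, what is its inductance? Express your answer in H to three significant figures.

L ≈ 1.41 H

For a thin toroid, L = μ₀μᵣN²A/(2πR).
L = (4π×10⁻⁷)(1530)(1710)²(3.840×10^-4) / (2π×0.244 m) = 1.408 H.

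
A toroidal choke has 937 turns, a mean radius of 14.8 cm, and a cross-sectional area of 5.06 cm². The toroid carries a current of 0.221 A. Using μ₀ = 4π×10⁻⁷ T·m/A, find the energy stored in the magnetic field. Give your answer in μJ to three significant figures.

L = μ₀N²A/(2πR) = (4π×10⁻⁷)(937)²(5.060×10^-4)/(2π×0.148) = 6.003×10^-4 H.
U = ½LI² = ½(6.003×10^-4)(0.221)² = 1.466×10^-5 J.

U ≈ 14.7 μJ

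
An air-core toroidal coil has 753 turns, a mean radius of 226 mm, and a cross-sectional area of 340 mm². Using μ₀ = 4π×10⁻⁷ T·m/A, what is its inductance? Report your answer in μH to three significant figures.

L ≈ 171 μH

For a thin toroid, L = μ₀N²A/(2πR).
L = (4π×10⁻⁷)(753)²(3.400×10^-4) / (2π×0.226 m) = 1.706×10^-4 H.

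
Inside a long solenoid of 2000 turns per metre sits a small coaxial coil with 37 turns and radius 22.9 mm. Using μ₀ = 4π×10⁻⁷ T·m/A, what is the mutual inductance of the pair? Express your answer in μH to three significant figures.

M ≈ 153 μH

The outer solenoid produces a uniform field B₁ = μ₀n₁I₁ across the inner coil,
so the flux linkage is N₂Φ = N₂B₁A₂ = μ₀n₁N₂A₂·I₁, giving M = μ₀n₁N₂A₂.
A₂ = πr² = π(2.290×10^-2 m)² = 1.647×10^-3 m².
M = (4π×10⁻⁷)(2000)(37)(1.647×10^-3) = 1.532×10^-4 H.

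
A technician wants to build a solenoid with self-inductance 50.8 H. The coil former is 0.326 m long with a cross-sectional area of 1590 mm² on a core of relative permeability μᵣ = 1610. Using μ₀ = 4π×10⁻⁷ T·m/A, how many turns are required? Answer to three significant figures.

A = 1590 mm² = 1.590×10^-3 m².
From L = μ₀μᵣN²A/ℓ, N = √(Lℓ / (μ₀μᵣA)).
N = √[(50.8)(0.326) / ((4π×10⁻⁷)(1610)×1.590×10^-3)] = √(5.148×10^6) ≈ 2268.9.

N ≈ 2270 turns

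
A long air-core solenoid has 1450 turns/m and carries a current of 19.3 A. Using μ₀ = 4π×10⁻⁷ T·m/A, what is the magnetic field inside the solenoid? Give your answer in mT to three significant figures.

Inside a long solenoid, B = μ₀nI.
B = (4π×10⁻⁷)(1.450×10^3 m⁻¹)(19.3 A) = 3.517×10^-2 T.

B ≈ 35.2 mT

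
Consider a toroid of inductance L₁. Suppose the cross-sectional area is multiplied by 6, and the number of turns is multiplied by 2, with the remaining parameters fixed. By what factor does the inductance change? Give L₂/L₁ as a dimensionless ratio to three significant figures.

For a toroid, L ∝ μᵣN²A/R.
L₂/L₁ = (6) × (2)^2 = 24.0.

L₂/L₁ = 24.0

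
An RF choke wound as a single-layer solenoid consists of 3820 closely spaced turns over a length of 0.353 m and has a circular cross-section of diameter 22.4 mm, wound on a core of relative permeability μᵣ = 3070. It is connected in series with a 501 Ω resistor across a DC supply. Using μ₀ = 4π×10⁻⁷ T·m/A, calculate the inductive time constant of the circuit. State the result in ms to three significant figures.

A = π(d/2)² = π(1.120×10^-2 m)² = 3.941×10^-4 m².
L = μ₀μᵣN²A/ℓ = (4π×10⁻⁷)(3070)(3820)²(3.941×10^-4)/(0.353) = 62.847 H.
τ = L/R = (62.847)/(501) = 0.1254 s.

τ ≈ 125 ms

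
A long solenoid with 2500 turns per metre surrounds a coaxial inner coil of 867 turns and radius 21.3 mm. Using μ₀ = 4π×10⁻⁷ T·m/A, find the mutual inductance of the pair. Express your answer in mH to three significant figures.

The outer solenoid produces a uniform field B₁ = μ₀n₁I₁ across the inner coil,
so the flux linkage is N₂Φ = N₂B₁A₂ = μ₀n₁N₂A₂·I₁, giving M = μ₀n₁N₂A₂.
A₂ = πr² = π(2.130×10^-2 m)² = 1.425×10^-3 m².
M = (4π×10⁻⁷)(2500)(867)(1.425×10^-3) = 3.882×10^-3 H.

M ≈ 3.88 mH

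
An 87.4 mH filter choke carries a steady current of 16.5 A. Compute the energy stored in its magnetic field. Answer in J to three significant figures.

Stored magnetic energy: U = ½LI².
U = ½(8.740×10^-2 H)(16.5 A)² = 11.9 J.

U ≈ 11.9 J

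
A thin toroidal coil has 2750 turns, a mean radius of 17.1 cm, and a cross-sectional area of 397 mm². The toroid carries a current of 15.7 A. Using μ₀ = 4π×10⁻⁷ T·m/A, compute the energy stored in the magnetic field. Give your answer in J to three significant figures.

U ≈ 0.433 J

L = μ₀N²A/(2πR) = (4π×10⁻⁷)(2750)²(3.970×10^-4)/(2π×0.171) = 3.511×10^-3 H.
U = ½LI² = ½(3.511×10^-3)(15.7)² = 0.4328 J.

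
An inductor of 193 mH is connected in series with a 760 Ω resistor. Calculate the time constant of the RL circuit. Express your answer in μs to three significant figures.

τ = L/R = (0.193 H)/(760 Ω) = 2.539×10^-4 s.

τ ≈ 254 μs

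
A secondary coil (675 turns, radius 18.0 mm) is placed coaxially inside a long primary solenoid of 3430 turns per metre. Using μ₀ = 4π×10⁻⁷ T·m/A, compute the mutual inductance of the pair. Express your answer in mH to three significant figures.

The outer solenoid produces a uniform field B₁ = μ₀n₁I₁ across the inner coil,
so the flux linkage is N₂Φ = N₂B₁A₂ = μ₀n₁N₂A₂·I₁, giving M = μ₀n₁N₂A₂.
A₂ = πr² = π(1.800×10^-2 m)² = 1.018×10^-3 m².
M = (4π×10⁻⁷)(3430)(675)(1.018×10^-3) = 2.961×10^-3 H.

M ≈ 2.96 mH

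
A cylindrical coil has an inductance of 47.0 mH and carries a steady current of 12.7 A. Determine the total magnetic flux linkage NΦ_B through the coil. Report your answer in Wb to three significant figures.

NΦ_B ≈ 0.597 Wb

From L = NΦ_B/I, the flux linkage is NΦ_B = LI.
NΦ_B = (4.700×10^-2 H)(12.7 A) = 0.5969 Wb.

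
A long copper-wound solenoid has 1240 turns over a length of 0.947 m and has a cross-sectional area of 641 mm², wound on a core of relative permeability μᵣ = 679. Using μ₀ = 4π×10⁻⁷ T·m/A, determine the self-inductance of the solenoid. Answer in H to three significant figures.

A = 641 mm² = 6.410×10^-4 m².
For a long solenoid, L = μ₀μᵣN²A/ℓ.
L = (4π×10⁻⁷)(679)(1240)²(6.410×10^-4)/(0.947 m) = 0.888 H.

L ≈ 0.888 H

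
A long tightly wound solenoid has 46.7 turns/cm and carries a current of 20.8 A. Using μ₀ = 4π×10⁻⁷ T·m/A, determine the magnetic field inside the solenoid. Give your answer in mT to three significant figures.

Inside a long solenoid, B = μ₀nI.
B = (4π×10⁻⁷)(4.670×10^3 m⁻¹)(20.8 A) = 0.1221 T.

B ≈ 122 mT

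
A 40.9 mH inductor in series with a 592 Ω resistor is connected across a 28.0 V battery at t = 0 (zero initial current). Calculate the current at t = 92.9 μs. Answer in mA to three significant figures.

τ = L/R = 4.090×10^-2/592 = 6.909×10^-5 s; final current I_∞ = ε/R = 28.0/592 = 4.730×10^-2 A.
I(t) = I_∞(1 − e^(−t/τ)) with t/τ = 1.345.
I = (4.730×10^-2)(1 − e^(−1.345)) = 3.497×10^-2 A.

I ≈ 35.0 mA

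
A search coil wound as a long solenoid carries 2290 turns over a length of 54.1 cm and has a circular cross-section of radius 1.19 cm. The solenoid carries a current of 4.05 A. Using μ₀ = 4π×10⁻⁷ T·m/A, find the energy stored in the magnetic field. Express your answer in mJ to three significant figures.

A = πr² = π(1.190×10^-2 m)² = 4.449×10^-4 m².
L = μ₀N²A/ℓ = (4π×10⁻⁷)(2290)²(4.449×10^-4)/(0.541) = 5.419×10^-3 H.
U = ½LI² = ½(5.419×10^-3)(4.05)² = 4.444×10^-2 J.

U ≈ 44.4 mJ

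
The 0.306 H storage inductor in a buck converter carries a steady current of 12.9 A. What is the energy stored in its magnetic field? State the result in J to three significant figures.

Stored magnetic energy: U = ½LI².
U = ½(0.306 H)(12.9 A)² = 25.46 J.

U ≈ 25.5 J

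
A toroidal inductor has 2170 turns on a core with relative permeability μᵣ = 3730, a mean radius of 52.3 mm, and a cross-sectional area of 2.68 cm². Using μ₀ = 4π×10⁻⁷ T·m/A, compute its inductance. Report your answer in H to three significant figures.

For a thin toroid, L = μ₀μᵣN²A/(2πR).
L = (4π×10⁻⁷)(3730)(2170)²(2.680×10^-4) / (2π×5.230×10^-2 m) = 18 H.

L ≈ 18.0 H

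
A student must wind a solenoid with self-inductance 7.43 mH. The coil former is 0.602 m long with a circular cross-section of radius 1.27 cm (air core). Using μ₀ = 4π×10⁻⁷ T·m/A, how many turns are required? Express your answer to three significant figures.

N ≈ 2650 turns

A = πr² = π(1.270×10^-2 m)² = 5.067×10^-4 m².
From L = μ₀N²A/ℓ, N = √(Lℓ / (μ₀A)).
N = √[(7.430×10^-3)(0.602) / ((4π×10⁻⁷)×5.067×10^-4)] = √(7.0245×10^6) ≈ 2650.4.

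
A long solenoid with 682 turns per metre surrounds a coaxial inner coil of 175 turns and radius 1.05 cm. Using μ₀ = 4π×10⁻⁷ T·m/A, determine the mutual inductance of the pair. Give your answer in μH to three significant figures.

M ≈ 51.9 μH

The outer solenoid produces a uniform field B₁ = μ₀n₁I₁ across the inner coil,
so the flux linkage is N₂Φ = N₂B₁A₂ = μ₀n₁N₂A₂·I₁, giving M = μ₀n₁N₂A₂.
A₂ = πr² = π(1.050×10^-2 m)² = 3.464×10^-4 m².
M = (4π×10⁻⁷)(682)(175)(3.464×10^-4) = 5.1947×10^-5 H.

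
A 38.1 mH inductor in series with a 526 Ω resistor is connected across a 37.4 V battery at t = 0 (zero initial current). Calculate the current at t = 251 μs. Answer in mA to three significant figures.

τ = L/R = 3.810×10^-2/526 = 7.243×10^-5 s; final current I_∞ = ε/R = 37.4/526 = 7.110×10^-2 A.
I(t) = I_∞(1 − e^(−t/τ)) with t/τ = 3.465.
I = (7.110×10^-2)(1 − e^(−3.465)) = 6.888×10^-2 A.

I ≈ 68.9 mA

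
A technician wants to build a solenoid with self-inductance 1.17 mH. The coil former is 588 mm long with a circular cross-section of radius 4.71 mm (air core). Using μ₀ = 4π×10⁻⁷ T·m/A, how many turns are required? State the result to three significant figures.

A = πr² = π(4.710×10^-3 m)² = 6.969×10^-5 m².
From L = μ₀N²A/ℓ, N = √(Lℓ / (μ₀A)).
N = √[(1.170×10^-3)(0.588) / ((4π×10⁻⁷)×6.969×10^-5)] = √(7.855×10^6) ≈ 2802.7.

N ≈ 2800 turns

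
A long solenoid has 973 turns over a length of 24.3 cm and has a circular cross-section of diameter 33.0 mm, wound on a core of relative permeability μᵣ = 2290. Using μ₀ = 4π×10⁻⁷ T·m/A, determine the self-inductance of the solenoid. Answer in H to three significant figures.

A = π(d/2)² = π(1.650×10^-2 m)² = 8.553×10^-4 m².
For a long solenoid, L = μ₀μᵣN²A/ℓ.
L = (4π×10⁻⁷)(2290)(973)²(8.553×10^-4)/(0.243 m) = 9.589 H.

L ≈ 9.59 H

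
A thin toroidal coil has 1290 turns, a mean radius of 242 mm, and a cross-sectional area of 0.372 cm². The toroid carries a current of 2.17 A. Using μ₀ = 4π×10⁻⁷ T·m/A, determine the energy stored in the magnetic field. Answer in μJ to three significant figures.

U ≈ 120 μJ

L = μ₀N²A/(2πR) = (4π×10⁻⁷)(1290)²(3.720×10^-5)/(2π×0.242) = 5.116×10^-5 H.
U = ½LI² = ½(5.116×10^-5)(2.17)² = 1.2046×10^-4 J.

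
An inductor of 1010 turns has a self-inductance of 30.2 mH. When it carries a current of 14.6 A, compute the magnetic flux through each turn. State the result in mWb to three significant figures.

From L = NΦ_B/I, the flux per turn is Φ_B = LI/N.
Φ_B = (3.020×10^-2 H)(14.6 A)/1010 = 4.366×10^-4 Wb.

Φ_B ≈ 0.437 mWb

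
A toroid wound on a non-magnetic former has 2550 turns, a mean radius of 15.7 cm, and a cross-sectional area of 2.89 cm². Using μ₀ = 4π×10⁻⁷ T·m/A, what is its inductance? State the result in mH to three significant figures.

For a thin toroid, L = μ₀N²A/(2πR).
L = (4π×10⁻⁷)(2550)²(2.890×10^-4) / (2π×0.157 m) = 2.394×10^-3 H.

L ≈ 2.39 mH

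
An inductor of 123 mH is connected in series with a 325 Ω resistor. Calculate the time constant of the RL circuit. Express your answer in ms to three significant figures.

τ ≈ 0.378 ms

τ = L/R = (0.123 H)/(325 Ω) = 3.7846×10^-4 s.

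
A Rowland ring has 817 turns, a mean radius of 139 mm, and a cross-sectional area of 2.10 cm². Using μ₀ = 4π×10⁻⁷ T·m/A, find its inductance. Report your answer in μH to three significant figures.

For a thin toroid, L = μ₀N²A/(2πR).
L = (4π×10⁻⁷)(817)²(2.100×10^-4) / (2π×0.139 m) = 2.017×10^-4 H.

L ≈ 202 μH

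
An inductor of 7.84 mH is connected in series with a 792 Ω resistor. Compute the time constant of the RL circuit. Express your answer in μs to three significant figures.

τ ≈ 9.90 μs

τ = L/R = (7.840×10^-3 H)/(792 Ω) = 9.899×10^-6 s.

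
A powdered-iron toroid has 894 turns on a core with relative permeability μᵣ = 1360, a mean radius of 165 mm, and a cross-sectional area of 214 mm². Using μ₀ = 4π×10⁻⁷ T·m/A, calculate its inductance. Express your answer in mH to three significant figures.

L ≈ 282 mH

For a thin toroid, L = μ₀μᵣN²A/(2πR).
L = (4π×10⁻⁷)(1360)(894)²(2.140×10^-4) / (2π×0.165 m) = 0.282 H.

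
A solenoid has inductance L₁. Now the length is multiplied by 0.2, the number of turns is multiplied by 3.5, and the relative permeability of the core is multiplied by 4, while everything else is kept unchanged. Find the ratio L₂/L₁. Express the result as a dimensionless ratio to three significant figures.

For a solenoid, L ∝ μᵣN²A/ℓ.
L₂/L₁ = (0.2)^-1 × (3.5)^2 × (4) = 245.

L₂/L₁ = 245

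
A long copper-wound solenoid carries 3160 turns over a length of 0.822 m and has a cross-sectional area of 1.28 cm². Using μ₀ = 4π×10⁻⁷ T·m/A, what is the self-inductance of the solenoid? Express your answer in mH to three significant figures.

L ≈ 1.95 mH

A = 1.28 cm² = 1.280×10^-4 m².
For a long solenoid, L = μ₀N²A/ℓ.
L = (4π×10⁻⁷)(3160)²(1.280×10^-4)/(0.822 m) = 1.954×10^-3 H.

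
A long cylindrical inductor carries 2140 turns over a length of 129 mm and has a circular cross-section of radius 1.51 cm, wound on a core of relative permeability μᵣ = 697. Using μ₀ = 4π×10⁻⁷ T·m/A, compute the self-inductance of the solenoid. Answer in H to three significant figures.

A = πr² = π(1.510×10^-2 m)² = 7.163×10^-4 m².
For a long solenoid, L = μ₀μᵣN²A/ℓ.
L = (4π×10⁻⁷)(697)(2140)²(7.163×10^-4)/(0.129 m) = 22.27 H.

L ≈ 22.3 H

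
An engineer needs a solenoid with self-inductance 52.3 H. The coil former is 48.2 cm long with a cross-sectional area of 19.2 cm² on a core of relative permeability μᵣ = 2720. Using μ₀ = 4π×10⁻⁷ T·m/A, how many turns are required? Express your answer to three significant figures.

A = 19.2 cm² = 1.920×10^-3 m².
From L = μ₀μᵣN²A/ℓ, N = √(Lℓ / (μ₀μᵣA)).
N = √[(52.3)(0.482) / ((4π×10⁻⁷)(2720)×1.920×10^-3)] = √(3.841×10^6) ≈ 1959.9.

N ≈ 1960 turns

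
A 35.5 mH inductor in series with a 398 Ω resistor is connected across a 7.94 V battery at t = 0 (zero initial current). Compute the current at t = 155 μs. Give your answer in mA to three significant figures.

τ = L/R = 3.550×10^-2/398 = 8.920×10^-5 s; final current I_∞ = ε/R = 7.94/398 = 1.99497×10^-2 A.
I(t) = I_∞(1 − e^(−t/τ)) with t/τ = 1.738.
I = (1.99497×10^-2)(1 − e^(−1.738)) = 1.644×10^-2 A.

I ≈ 16.4 mA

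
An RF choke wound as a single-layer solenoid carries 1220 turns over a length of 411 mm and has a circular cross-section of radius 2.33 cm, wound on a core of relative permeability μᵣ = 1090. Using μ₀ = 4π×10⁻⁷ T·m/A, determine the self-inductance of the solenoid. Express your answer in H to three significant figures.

L ≈ 8.46 H

A = πr² = π(2.330×10^-2 m)² = 1.706×10^-3 m².
For a long solenoid, L = μ₀μᵣN²A/ℓ.
L = (4π×10⁻⁷)(1090)(1220)²(1.706×10^-3)/(0.411 m) = 8.46 H.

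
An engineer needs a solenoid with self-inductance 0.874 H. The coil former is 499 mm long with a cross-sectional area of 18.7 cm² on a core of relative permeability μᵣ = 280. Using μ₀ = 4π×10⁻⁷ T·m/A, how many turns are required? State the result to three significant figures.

N ≈ 814 turns

A = 18.7 cm² = 1.870×10^-3 m².
From L = μ₀μᵣN²A/ℓ, N = √(Lℓ / (μ₀μᵣA)).
N = √[(0.874)(0.499) / ((4π×10⁻⁷)(280)×1.870×10^-3)] = √(6.628×10^5) ≈ 814.1.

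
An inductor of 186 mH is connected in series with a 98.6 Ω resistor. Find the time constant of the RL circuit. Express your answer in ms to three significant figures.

τ ≈ 1.89 ms

τ = L/R = (0.186 H)/(98.6 Ω) = 1.886×10^-3 s.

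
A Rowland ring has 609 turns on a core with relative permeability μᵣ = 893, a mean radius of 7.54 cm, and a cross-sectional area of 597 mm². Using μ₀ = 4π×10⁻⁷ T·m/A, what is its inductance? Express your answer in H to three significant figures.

For a thin toroid, L = μ₀μᵣN²A/(2πR).
L = (4π×10⁻⁷)(893)(609)²(5.970×10^-4) / (2π×7.540×10^-2 m) = 0.52447 H.

L ≈ 0.524 H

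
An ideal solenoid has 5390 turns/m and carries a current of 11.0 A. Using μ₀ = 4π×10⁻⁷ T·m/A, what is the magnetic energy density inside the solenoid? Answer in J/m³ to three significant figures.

u ≈ 2210 J/m³

B = μ₀nI = (4π×10⁻⁷)(5.390×10^3)(11.0) = 7.451×10^-2 T.
u = B²/(2μ₀) = (7.451×10^-2)²/(2×4π×10⁻⁷) = 2.209×10^3 J/m³.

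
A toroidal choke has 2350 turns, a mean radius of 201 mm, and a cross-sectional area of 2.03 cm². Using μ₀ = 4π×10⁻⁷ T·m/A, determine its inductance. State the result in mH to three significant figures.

For a thin toroid, L = μ₀N²A/(2πR).
L = (4π×10⁻⁷)(2350)²(2.030×10^-4) / (2π×0.201 m) = 1.115×10^-3 H.

L ≈ 1.12 mH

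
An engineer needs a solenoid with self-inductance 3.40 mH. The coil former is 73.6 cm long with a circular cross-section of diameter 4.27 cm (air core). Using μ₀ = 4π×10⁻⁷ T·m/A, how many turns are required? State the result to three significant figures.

A = π(d/2)² = π(2.135×10^-2 m)² = 1.432×10^-3 m².
From L = μ₀N²A/ℓ, N = √(Lℓ / (μ₀A)).
N = √[(3.400×10^-3)(0.736) / ((4π×10⁻⁷)×1.432×10^-3)] = √(1.391×10^6) ≈ 1179.2.

N ≈ 1180 turns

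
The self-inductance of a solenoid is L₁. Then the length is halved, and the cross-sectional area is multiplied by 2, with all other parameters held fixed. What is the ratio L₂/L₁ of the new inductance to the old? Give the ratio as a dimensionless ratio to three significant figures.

L₂/L₁ = 4.00

For a solenoid, L ∝ μᵣN²A/ℓ.
L₂/L₁ = (0.5)^-1 × (2) = 4.00.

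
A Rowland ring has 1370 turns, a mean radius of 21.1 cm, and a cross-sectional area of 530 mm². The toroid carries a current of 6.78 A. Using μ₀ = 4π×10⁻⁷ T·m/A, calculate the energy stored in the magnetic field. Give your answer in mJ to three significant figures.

L = μ₀N²A/(2πR) = (4π×10⁻⁷)(1370)²(5.300×10^-4)/(2π×0.211) = 9.429×10^-4 H.
U = ½LI² = ½(9.429×10^-4)(6.78)² = 2.167×10^-2 J.

U ≈ 21.7 mJ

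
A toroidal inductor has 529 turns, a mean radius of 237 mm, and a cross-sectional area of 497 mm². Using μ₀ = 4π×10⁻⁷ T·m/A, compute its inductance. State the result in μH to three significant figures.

For a thin toroid, L = μ₀N²A/(2πR).
L = (4π×10⁻⁷)(529)²(4.970×10^-4) / (2π×0.237 m) = 1.174×10^-4 H.

L ≈ 117 μH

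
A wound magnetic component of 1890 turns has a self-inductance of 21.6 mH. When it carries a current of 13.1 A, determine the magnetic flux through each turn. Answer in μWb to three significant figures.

Φ_B ≈ 150 μWb

From L = NΦ_B/I, the flux per turn is Φ_B = LI/N.
Φ_B = (2.160×10^-2 H)(13.1 A)/1890 = 1.497×10^-4 Wb.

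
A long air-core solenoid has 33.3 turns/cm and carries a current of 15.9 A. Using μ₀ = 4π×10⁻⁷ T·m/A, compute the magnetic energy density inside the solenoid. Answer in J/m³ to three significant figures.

B = μ₀nI = (4π×10⁻⁷)(3.330×10^3)(15.9) = 6.654×10^-2 T.
u = B²/(2μ₀) = (6.654×10^-2)²/(2×4π×10⁻⁷) = 1.761×10^3 J/m³.

u ≈ 1760 J/m³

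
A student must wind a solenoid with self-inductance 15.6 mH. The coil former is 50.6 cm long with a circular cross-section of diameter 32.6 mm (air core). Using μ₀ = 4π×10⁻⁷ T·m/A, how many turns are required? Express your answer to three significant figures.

A = π(d/2)² = π(1.630×10^-2 m)² = 8.347×10^-4 m².
From L = μ₀N²A/ℓ, N = √(Lℓ / (μ₀A)).
N = √[(1.560×10^-2)(0.506) / ((4π×10⁻⁷)×8.347×10^-4)] = √(7.526×10^6) ≈ 2743.3.

N ≈ 2740 turns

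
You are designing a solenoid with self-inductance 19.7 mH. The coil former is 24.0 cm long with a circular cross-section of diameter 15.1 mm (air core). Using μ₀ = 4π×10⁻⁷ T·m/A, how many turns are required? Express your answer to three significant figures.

N ≈ 4580 turns

A = π(d/2)² = π(7.550×10^-3 m)² = 1.791×10^-4 m².
From L = μ₀N²A/ℓ, N = √(Lℓ / (μ₀A)).
N = √[(1.970×10^-2)(0.24) / ((4π×10⁻⁷)×1.791×10^-4)] = √(2.101×10^7) ≈ 4583.7.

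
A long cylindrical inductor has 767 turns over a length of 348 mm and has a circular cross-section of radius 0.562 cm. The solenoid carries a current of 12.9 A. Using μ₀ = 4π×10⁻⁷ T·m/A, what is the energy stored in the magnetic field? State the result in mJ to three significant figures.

U ≈ 17.5 mJ

A = πr² = π(5.620×10^-3 m)² = 9.923×10^-5 m².
L = μ₀N²A/ℓ = (4π×10⁻⁷)(767)²(9.923×10^-5)/(0.348) = 2.108×10^-4 H.
U = ½LI² = ½(2.108×10^-4)(12.9)² = 1.754×10^-2 J.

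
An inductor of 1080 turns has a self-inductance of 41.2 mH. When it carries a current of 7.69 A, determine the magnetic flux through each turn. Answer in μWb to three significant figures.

Φ_B ≈ 293 μWb

From L = NΦ_B/I, the flux per turn is Φ_B = LI/N.
Φ_B = (4.120×10^-2 H)(7.69 A)/1080 = 2.934×10^-4 Wb.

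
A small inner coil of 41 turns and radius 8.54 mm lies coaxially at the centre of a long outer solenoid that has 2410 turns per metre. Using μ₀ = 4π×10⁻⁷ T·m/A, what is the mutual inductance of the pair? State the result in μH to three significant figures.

The outer solenoid produces a uniform field B₁ = μ₀n₁I₁ across the inner coil,
so the flux linkage is N₂Φ = N₂B₁A₂ = μ₀n₁N₂A₂·I₁, giving M = μ₀n₁N₂A₂.
A₂ = πr² = π(8.540×10^-3 m)² = 2.291×10^-4 m².
M = (4π×10⁻⁷)(2410)(41)(2.291×10^-4) = 2.84496×10^-5 H.

M ≈ 28.4 μH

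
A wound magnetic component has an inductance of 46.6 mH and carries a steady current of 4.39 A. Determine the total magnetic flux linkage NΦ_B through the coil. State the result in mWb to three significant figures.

From L = NΦ_B/I, the flux linkage is NΦ_B = LI.
NΦ_B = (4.660×10^-2 H)(4.39 A) = 0.2046 Wb.

NΦ_B ≈ 205 mWb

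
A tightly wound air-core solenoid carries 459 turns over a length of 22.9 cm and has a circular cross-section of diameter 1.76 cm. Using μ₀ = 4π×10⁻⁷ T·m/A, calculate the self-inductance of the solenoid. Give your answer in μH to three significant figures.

L ≈ 281 μH

A = π(d/2)² = π(8.800×10^-3 m)² = 2.433×10^-4 m².
For a long solenoid, L = μ₀N²A/ℓ.
L = (4π×10⁻⁷)(459)²(2.433×10^-4)/(0.229 m) = 2.813×10^-4 H.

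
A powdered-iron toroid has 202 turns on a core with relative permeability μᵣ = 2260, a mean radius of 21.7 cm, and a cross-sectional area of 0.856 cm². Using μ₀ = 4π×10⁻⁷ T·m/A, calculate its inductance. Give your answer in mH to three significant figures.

For a thin toroid, L = μ₀μᵣN²A/(2πR).
L = (4π×10⁻⁷)(2260)(202)²(8.560×10^-5) / (2π×0.217 m) = 7.275×10^-3 H.

L ≈ 7.28 mH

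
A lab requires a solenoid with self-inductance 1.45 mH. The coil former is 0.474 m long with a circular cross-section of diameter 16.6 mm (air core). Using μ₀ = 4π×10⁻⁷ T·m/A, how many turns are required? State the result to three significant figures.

A = π(d/2)² = π(8.300×10^-3 m)² = 2.164×10^-4 m².
From L = μ₀N²A/ℓ, N = √(Lℓ / (μ₀A)).
N = √[(1.450×10^-3)(0.474) / ((4π×10⁻⁷)×2.164×10^-4)] = √(2.527×10^6) ≈ 1589.7.

N ≈ 1590 turns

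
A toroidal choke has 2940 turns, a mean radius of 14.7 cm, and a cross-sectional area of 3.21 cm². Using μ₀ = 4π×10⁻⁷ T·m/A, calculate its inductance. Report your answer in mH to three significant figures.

For a thin toroid, L = μ₀N²A/(2πR).
L = (4π×10⁻⁷)(2940)²(3.210×10^-4) / (2π×0.147 m) = 3.77496×10^-3 H.

L ≈ 3.77 mH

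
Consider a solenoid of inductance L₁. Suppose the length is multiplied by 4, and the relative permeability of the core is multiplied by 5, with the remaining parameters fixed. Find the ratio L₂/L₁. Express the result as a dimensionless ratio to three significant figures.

For a solenoid, L ∝ μᵣN²A/ℓ.
L₂/L₁ = (4)^-1 × (5) = 1.25.

L₂/L₁ = 1.25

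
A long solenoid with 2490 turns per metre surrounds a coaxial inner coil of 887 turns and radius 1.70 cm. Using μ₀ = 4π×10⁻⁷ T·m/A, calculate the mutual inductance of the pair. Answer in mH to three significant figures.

The outer solenoid produces a uniform field B₁ = μ₀n₁I₁ across the inner coil,
so the flux linkage is N₂Φ = N₂B₁A₂ = μ₀n₁N₂A₂·I₁, giving M = μ₀n₁N₂A₂.
A₂ = πr² = π(1.700×10^-2 m)² = 9.079×10^-4 m².
M = (4π×10⁻⁷)(2490)(887)(9.079×10^-4) = 2.520×10^-3 H.

M ≈ 2.52 mH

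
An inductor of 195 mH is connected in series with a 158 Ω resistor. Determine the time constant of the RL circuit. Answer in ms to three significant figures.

τ ≈ 1.23 ms

τ = L/R = (0.195 H)/(158 Ω) = 1.234×10^-3 s.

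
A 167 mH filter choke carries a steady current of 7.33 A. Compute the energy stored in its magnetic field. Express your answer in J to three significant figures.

Stored magnetic energy: U = ½LI².
U = ½(0.167 H)(7.33 A)² = 4.486 J.

U ≈ 4.49 J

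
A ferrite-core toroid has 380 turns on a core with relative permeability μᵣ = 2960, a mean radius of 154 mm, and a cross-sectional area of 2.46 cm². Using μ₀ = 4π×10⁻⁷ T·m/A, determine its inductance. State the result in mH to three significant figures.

For a thin toroid, L = μ₀μᵣN²A/(2πR).
L = (4π×10⁻⁷)(2960)(380)²(2.460×10^-4) / (2π×0.154 m) = 0.1366 H.

L ≈ 137 mH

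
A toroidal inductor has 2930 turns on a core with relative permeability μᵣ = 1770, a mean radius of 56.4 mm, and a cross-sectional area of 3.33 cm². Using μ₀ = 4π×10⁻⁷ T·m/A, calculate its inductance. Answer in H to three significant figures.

L ≈ 17.9 H

For a thin toroid, L = μ₀μᵣN²A/(2πR).
L = (4π×10⁻⁷)(1770)(2930)²(3.330×10^-4) / (2π×5.640×10^-2 m) = 17.94 H.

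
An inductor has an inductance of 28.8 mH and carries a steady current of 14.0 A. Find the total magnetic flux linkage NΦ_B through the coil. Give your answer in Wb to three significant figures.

From L = NΦ_B/I, the flux linkage is NΦ_B = LI.
NΦ_B = (2.880×10^-2 H)(14.0 A) = 0.4032 Wb.

NΦ_B ≈ 0.403 Wb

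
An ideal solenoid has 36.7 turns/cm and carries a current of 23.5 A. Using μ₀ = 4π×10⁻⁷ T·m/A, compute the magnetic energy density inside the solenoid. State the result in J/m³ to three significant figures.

u ≈ 4670 J/m³

B = μ₀nI = (4π×10⁻⁷)(3.670×10^3)(23.5) = 0.1084 T.
u = B²/(2μ₀) = (0.1084)²/(2×4π×10⁻⁷) = 4.674×10^3 J/m³.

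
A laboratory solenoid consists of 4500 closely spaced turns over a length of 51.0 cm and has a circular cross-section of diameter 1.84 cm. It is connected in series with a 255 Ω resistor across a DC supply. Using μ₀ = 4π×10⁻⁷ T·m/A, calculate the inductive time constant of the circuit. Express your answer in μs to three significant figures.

τ ≈ 52.0 μs

A = π(d/2)² = π(9.200×10^-3 m)² = 2.659×10^-4 m².
L = μ₀N²A/ℓ = (4π×10⁻⁷)(4500)²(2.659×10^-4)/(0.51) = 1.327×10^-2 H.
τ = L/R = (1.327×10^-2)/(255) = 5.203×10^-5 s.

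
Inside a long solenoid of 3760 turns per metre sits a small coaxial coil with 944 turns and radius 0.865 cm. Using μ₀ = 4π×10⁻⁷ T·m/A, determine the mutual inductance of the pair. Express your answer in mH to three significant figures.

M ≈ 1.05 mH

The outer solenoid produces a uniform field B₁ = μ₀n₁I₁ across the inner coil,
so the flux linkage is N₂Φ = N₂B₁A₂ = μ₀n₁N₂A₂·I₁, giving M = μ₀n₁N₂A₂.
A₂ = πr² = π(8.650×10^-3 m)² = 2.351×10^-4 m².
M = (4π×10⁻⁷)(3760)(944)(2.351×10^-4) = 1.048×10^-3 H.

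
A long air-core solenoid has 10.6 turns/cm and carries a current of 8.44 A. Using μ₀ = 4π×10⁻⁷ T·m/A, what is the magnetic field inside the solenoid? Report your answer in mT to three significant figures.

B ≈ 11.2 mT

Inside a long solenoid, B = μ₀nI.
B = (4π×10⁻⁷)(1.060×10^3 m⁻¹)(8.44 A) = 1.124×10^-2 T.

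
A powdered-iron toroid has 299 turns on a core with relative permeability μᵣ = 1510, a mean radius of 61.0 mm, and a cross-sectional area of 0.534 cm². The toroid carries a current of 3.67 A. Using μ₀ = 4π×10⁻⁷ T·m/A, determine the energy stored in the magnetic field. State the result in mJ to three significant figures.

U ≈ 159 mJ

L = μ₀μᵣN²A/(2πR) = (4π×10⁻⁷)(1510)(299)²(5.340×10^-5)/(2π×6.100×10^-2) = 2.364×10^-2 H.
U = ½LI² = ½(2.364×10^-2)(3.67)² = 0.1592 J.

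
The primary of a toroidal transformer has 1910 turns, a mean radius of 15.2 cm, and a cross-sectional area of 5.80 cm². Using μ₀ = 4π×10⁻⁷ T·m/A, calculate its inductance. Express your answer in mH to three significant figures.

For a thin toroid, L = μ₀N²A/(2πR).
L = (4π×10⁻⁷)(1910)²(5.800×10^-4) / (2π×0.152 m) = 2.784×10^-3 H.

L ≈ 2.78 mH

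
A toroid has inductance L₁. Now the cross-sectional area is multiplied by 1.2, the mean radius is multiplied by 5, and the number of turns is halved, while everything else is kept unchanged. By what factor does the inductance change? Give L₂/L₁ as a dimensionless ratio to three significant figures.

For a toroid, L ∝ μᵣN²A/R.
L₂/L₁ = (1.2) × (5)^-1 × (0.5)^2 = 0.0600.

L₂/L₁ = 0.0600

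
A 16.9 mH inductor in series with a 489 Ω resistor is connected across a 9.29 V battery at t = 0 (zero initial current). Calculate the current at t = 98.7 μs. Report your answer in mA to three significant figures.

I ≈ 17.9 mA

τ = L/R = 1.690×10^-2/489 = 3.456×10^-5 s; final current I_∞ = ε/R = 9.29/489 = 1.900×10^-2 A.
I(t) = I_∞(1 − e^(−t/τ)) with t/τ = 2.856.
I = (1.900×10^-2)(1 − e^(−2.856)) = 1.791×10^-2 A.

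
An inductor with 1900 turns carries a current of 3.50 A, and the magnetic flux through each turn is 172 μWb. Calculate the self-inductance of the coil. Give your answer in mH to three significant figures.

L ≈ 93.4 mH

Self-inductance is defined by L = NΦ_B/I (flux linkage over current).
L = (1900)(1.720×10^-4 Wb)/(3.50 A) = 9.337×10^-2 H.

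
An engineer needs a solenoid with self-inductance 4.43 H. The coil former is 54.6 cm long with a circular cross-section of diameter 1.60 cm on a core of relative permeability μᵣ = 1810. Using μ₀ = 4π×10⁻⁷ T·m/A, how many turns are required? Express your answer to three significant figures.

N ≈ 2300 turns

A = π(d/2)² = π(8.000×10^-3 m)² = 2.011×10^-4 m².
From L = μ₀μᵣN²A/ℓ, N = √(Lℓ / (μ₀μᵣA)).
N = √[(4.43)(0.546) / ((4π×10⁻⁷)(1810)×2.011×10^-4)] = √(5.289×10^6) ≈ 2299.8.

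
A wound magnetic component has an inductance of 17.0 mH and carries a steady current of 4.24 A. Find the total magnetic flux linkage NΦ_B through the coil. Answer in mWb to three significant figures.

NΦ_B ≈ 72.1 mWb

From L = NΦ_B/I, the flux linkage is NΦ_B = LI.
NΦ_B = (1.700×10^-2 H)(4.24 A) = 7.208×10^-2 Wb.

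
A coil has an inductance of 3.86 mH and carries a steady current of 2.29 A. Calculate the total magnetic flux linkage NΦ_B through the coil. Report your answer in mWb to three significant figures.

From L = NΦ_B/I, the flux linkage is NΦ_B = LI.
NΦ_B = (3.860×10^-3 H)(2.29 A) = 8.839×10^-3 Wb.

NΦ_B ≈ 8.84 mWb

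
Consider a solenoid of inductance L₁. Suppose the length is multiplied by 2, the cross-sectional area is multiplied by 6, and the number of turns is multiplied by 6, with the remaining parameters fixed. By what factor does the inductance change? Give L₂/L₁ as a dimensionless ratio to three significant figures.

For a solenoid, L ∝ μᵣN²A/ℓ.
L₂/L₁ = (2)^-1 × (6) × (6)^2 = 108.

L₂/L₁ = 108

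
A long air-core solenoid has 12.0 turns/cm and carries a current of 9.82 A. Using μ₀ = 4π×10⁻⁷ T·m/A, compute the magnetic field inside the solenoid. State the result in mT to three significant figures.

B ≈ 14.8 mT

Inside a long solenoid, B = μ₀nI.
B = (4π×10⁻⁷)(1.200×10^3 m⁻¹)(9.82 A) = 1.481×10^-2 T.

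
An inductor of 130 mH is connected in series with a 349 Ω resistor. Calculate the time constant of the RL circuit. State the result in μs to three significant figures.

τ = L/R = (0.13 H)/(349 Ω) = 3.7249×10^-4 s.

τ ≈ 372 μs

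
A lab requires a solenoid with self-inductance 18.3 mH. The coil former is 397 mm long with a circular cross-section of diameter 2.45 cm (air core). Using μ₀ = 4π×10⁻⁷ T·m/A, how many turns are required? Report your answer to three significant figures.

N ≈ 3500 turns

A = π(d/2)² = π(1.225×10^-2 m)² = 4.714×10^-4 m².
From L = μ₀N²A/ℓ, N = √(Lℓ / (μ₀A)).
N = √[(1.830×10^-2)(0.397) / ((4π×10⁻⁷)×4.714×10^-4)] = √(1.226×10^7) ≈ 3501.9.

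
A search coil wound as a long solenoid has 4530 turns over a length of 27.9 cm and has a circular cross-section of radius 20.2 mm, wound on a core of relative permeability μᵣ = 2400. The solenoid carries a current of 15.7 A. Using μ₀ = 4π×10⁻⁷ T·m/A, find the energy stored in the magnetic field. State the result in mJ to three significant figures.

U ≈ 35000000 mJ

A = πr² = π(2.020×10^-2 m)² = 1.282×10^-3 m².
L = μ₀μᵣN²A/ℓ = (4π×10⁻⁷)(2400)(4530)²(1.282×10^-3)/(0.279) = 284.4 H.
U = ½LI² = ½(284.4)(15.7)² = 3.5046×10^4 J.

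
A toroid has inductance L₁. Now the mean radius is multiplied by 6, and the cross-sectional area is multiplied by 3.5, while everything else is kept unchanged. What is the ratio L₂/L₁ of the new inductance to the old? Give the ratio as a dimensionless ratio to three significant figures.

For a toroid, L ∝ μᵣN²A/R.
L₂/L₁ = (6)^-1 × (3.5) = 0.583.

L₂/L₁ = 0.583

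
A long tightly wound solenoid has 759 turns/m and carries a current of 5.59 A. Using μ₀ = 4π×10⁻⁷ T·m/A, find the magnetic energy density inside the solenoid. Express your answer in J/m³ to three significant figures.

B = μ₀nI = (4π×10⁻⁷)(759)(5.59) = 5.332×10^-3 T.
u = B²/(2μ₀) = (5.332×10^-3)²/(2×4π×10⁻⁷) = 11.31 J/m³.

u ≈ 11.3 J/m³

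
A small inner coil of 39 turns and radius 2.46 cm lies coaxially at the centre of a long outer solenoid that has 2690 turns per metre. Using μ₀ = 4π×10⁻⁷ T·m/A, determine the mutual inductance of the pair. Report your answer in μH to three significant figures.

The outer solenoid produces a uniform field B₁ = μ₀n₁I₁ across the inner coil,
so the flux linkage is N₂Φ = N₂B₁A₂ = μ₀n₁N₂A₂·I₁, giving M = μ₀n₁N₂A₂.
A₂ = πr² = π(2.460×10^-2 m)² = 1.901×10^-3 m².
M = (4π×10⁻⁷)(2690)(39)(1.901×10^-3) = 2.506×10^-4 H.

M ≈ 251 μH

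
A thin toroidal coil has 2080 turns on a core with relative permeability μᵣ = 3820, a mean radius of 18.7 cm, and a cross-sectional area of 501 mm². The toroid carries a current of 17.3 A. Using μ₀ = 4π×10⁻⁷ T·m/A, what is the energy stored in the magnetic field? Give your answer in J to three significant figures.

U ≈ 1330 J

L = μ₀μᵣN²A/(2πR) = (4π×10⁻⁷)(3820)(2080)²(5.010×10^-4)/(2π×0.187) = 8.856 H.
U = ½LI² = ½(8.856)(17.3)² = 1.325×10^3 J.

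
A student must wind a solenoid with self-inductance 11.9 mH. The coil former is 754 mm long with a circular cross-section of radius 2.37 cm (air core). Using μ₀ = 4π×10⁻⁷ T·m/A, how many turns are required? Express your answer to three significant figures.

N ≈ 2010 turns

A = πr² = π(2.370×10^-2 m)² = 1.7646×10^-3 m².
From L = μ₀N²A/ℓ, N = √(Lℓ / (μ₀A)).
N = √[(1.190×10^-2)(0.754) / ((4π×10⁻⁷)×1.7646×10^-3)] = √(4.046×10^6) ≈ 2011.6.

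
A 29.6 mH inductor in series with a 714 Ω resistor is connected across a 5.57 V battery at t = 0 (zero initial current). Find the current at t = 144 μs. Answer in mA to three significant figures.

τ = L/R = 2.960×10^-2/714 = 4.146×10^-5 s; final current I_∞ = ε/R = 5.57/714 = 7.801×10^-3 A.
I(t) = I_∞(1 − e^(−t/τ)) with t/τ = 3.474.
I = (7.801×10^-3)(1 − e^(−3.474)) = 7.559×10^-3 A.

I ≈ 7.56 mA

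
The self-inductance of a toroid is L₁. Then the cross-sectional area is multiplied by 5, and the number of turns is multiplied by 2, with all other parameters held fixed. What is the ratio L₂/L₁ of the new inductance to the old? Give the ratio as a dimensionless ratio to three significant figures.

L₂/L₁ = 20.0

For a toroid, L ∝ μᵣN²A/R.
L₂/L₁ = (5) × (2)^2 = 20.0.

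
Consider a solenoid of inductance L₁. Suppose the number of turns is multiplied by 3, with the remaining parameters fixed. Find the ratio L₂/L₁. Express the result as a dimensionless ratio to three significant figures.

For a solenoid, L ∝ μᵣN²A/ℓ.
L₂/L₁ = (3)^2 = 9.00.

L₂/L₁ = 9.00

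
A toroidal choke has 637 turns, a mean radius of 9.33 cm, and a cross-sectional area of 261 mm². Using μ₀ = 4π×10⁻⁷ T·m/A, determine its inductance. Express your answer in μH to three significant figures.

L ≈ 227 μH

For a thin toroid, L = μ₀N²A/(2πR).
L = (4π×10⁻⁷)(637)²(2.610×10^-4) / (2π×9.330×10^-2 m) = 2.270×10^-4 H.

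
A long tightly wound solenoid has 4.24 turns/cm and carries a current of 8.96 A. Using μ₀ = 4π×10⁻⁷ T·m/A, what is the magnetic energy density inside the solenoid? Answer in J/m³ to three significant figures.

B = μ₀nI = (4π×10⁻⁷)(424)(8.96) = 4.774×10^-3 T.
u = B²/(2μ₀) = (4.774×10^-3)²/(2×4π×10⁻⁷) = 9.068 J/m³.

u ≈ 9.07 J/m³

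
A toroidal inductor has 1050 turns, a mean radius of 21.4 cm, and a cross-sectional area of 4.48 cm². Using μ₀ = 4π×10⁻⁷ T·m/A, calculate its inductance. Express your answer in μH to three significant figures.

L ≈ 462 μH

For a thin toroid, L = μ₀N²A/(2πR).
L = (4π×10⁻⁷)(1050)²(4.480×10^-4) / (2π×0.214 m) = 4.616×10^-4 H.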